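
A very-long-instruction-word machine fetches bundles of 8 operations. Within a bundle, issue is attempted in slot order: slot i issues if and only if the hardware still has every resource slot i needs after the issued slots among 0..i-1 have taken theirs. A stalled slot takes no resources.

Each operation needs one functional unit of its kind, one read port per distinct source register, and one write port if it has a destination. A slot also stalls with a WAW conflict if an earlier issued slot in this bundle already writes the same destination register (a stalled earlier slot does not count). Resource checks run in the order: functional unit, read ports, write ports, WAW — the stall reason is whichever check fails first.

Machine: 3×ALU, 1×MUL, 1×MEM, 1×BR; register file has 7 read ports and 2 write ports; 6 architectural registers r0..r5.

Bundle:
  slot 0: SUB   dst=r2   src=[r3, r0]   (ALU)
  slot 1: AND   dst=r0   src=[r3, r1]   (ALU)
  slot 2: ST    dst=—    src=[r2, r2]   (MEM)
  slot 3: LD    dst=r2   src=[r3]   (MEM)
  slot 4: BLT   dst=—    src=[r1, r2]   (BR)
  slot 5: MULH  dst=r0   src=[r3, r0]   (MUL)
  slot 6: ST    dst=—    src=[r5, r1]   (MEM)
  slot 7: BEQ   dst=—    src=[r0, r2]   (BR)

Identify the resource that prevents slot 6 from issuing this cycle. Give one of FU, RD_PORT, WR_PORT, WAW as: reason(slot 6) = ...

slot 0 (ALU): ISSUE — free A2,Mu1,Ld1,B1 rp5 wp1
slot 1 (ALU): ISSUE — free A1,Mu1,Ld1,B1 rp3 wp0
slot 2 (MEM): ISSUE — free A1,Mu1,Ld0,B1 rp2 wp0
slot 3 (MEM): stall FU — free A1,Mu1,Ld0,B1 rp2 wp0
slot 4 (BR): ISSUE — free A1,Mu1,Ld0,B0 rp0 wp0
slot 5 (MUL): stall RD_PORT — free A1,Mu1,Ld0,B0 rp0 wp0
slot 6 (MEM): stall FU — free A1,Mu1,Ld0,B0 rp0 wp0
slot 7 (BR): stall FU — free A1,Mu1,Ld0,B0 rp0 wp0

reason(slot 6) = FU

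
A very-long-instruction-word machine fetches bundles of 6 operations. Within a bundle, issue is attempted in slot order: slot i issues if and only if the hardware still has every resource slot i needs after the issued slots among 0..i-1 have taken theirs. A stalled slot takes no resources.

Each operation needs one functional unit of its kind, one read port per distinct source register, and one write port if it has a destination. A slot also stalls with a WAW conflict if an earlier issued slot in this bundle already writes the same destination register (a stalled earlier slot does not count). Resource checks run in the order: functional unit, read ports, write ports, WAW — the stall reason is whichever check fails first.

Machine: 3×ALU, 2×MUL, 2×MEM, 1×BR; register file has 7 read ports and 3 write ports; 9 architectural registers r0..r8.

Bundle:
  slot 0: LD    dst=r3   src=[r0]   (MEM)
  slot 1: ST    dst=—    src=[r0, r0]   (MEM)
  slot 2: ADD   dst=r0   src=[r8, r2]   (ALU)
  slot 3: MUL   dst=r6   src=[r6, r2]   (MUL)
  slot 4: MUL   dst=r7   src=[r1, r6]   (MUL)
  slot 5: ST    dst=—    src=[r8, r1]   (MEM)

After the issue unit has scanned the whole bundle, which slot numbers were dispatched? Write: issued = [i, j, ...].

issued = [0, 1, 2, 3]

slot 0 (MEM): ISSUE — free A3,Mu2,Ld1,B1 rp6 wp2
slot 1 (MEM): ISSUE — free A3,Mu2,Ld0,B1 rp5 wp2
slot 2 (ALU): ISSUE — free A2,Mu2,Ld0,B1 rp3 wp1
slot 3 (MUL): ISSUE — free A2,Mu1,Ld0,B1 rp1 wp0
slot 4 (MUL): stall RD_PORT — free A2,Mu1,Ld0,B1 rp1 wp0
slot 5 (MEM): stall FU — free A2,Mu1,Ld0,B1 rp1 wp0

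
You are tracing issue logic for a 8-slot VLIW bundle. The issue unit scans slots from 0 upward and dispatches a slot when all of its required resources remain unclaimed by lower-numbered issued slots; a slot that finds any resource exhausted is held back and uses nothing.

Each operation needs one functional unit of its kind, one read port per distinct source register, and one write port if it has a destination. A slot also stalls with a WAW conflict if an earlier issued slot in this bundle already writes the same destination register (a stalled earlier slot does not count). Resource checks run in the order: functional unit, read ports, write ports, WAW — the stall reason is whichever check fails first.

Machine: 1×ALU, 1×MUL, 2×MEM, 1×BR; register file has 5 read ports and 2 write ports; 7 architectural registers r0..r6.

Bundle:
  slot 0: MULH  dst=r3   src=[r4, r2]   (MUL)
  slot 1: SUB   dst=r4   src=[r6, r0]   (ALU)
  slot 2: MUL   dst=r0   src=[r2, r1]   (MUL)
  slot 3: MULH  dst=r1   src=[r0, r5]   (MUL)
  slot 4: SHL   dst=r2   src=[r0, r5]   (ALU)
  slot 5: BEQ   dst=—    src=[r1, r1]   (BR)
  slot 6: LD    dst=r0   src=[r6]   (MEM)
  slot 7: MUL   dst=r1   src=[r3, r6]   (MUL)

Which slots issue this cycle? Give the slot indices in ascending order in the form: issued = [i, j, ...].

issued = [0, 1, 5]

[0] MUL needs rd=2 wr=1: ok; after: ALU=1 MUL=0 MEM=2 BR=1, R=3, W=1
[1] ALU needs rd=2 wr=1: ok; after: ALU=0 MUL=0 MEM=2 BR=1, R=1, W=0
[2] MUL needs rd=2 wr=1: FU; after: ALU=0 MUL=0 MEM=2 BR=1, R=1, W=0
[3] MUL needs rd=2 wr=1: FU; after: ALU=0 MUL=0 MEM=2 BR=1, R=1, W=0
[4] ALU needs rd=2 wr=1: FU; after: ALU=0 MUL=0 MEM=2 BR=1, R=1, W=0
[5] BR needs rd=1 wr=0: ok; after: ALU=0 MUL=0 MEM=2 BR=0, R=0, W=0
[6] MEM needs rd=1 wr=1: RD_PORT; after: ALU=0 MUL=0 MEM=2 BR=0, R=0, W=0
[7] MUL needs rd=2 wr=1: FU; after: ALU=0 MUL=0 MEM=2 BR=0, R=0, W=0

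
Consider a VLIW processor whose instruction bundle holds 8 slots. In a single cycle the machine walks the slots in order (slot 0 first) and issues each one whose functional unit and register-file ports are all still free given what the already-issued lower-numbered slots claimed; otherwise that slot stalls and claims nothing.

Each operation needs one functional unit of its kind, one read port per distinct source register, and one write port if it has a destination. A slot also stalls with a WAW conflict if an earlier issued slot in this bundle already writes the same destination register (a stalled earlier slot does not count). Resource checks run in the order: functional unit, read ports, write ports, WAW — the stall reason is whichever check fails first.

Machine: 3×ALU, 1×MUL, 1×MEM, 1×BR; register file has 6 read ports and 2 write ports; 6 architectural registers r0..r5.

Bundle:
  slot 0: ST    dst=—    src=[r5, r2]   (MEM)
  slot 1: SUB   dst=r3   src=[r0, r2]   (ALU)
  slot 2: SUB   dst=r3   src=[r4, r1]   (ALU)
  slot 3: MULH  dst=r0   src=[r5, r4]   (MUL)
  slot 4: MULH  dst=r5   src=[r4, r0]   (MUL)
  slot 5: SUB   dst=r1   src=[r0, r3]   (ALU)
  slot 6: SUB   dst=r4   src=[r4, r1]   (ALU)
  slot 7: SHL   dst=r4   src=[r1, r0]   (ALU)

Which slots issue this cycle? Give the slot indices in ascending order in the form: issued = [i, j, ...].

issued = [0, 1, 3]

slot 0 (MEM): ISSUE — free A3,Mu1,Ld0,B1 rp4 wp2
slot 1 (ALU): ISSUE — free A2,Mu1,Ld0,B1 rp2 wp1
slot 2 (ALU): stall WAW — free A2,Mu1,Ld0,B1 rp2 wp1
slot 3 (MUL): ISSUE — free A2,Mu0,Ld0,B1 rp0 wp0
slot 4 (MUL): stall FU — free A2,Mu0,Ld0,B1 rp0 wp0
slot 5 (ALU): stall RD_PORT — free A2,Mu0,Ld0,B1 rp0 wp0
slot 6 (ALU): stall RD_PORT — free A2,Mu0,Ld0,B1 rp0 wp0
slot 7 (ALU): stall RD_PORT — free A2,Mu0,Ld0,B1 rp0 wp0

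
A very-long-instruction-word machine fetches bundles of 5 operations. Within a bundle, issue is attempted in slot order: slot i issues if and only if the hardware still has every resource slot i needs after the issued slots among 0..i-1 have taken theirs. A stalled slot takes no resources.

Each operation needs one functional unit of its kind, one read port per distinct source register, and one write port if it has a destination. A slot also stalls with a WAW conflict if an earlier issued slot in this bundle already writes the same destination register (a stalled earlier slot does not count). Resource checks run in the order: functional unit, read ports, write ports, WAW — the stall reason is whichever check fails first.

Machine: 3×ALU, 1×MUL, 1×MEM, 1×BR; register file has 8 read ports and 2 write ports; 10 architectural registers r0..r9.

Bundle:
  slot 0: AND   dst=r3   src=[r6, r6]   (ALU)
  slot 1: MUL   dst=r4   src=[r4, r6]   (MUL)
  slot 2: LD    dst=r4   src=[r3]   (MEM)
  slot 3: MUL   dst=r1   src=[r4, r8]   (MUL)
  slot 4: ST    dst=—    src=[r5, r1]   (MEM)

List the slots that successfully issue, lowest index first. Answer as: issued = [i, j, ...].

issued = [0, 1, 4]

#0 ALU src=r6,r6 dispatched  <A:2 Mu:1 Ld:1 B:1 rd:7 wr:1>
#1 MUL src=r4,r6 dispatched  <A:2 Mu:0 Ld:1 B:1 rd:5 wr:0>
#2 MEM src=r3 held:WR_PORT  <A:2 Mu:0 Ld:1 B:1 rd:5 wr:0>
#3 MUL src=r4,r8 held:FU  <A:2 Mu:0 Ld:1 B:1 rd:5 wr:0>
#4 MEM src=r5,r1 dispatched  <A:2 Mu:0 Ld:0 B:1 rd:3 wr:0>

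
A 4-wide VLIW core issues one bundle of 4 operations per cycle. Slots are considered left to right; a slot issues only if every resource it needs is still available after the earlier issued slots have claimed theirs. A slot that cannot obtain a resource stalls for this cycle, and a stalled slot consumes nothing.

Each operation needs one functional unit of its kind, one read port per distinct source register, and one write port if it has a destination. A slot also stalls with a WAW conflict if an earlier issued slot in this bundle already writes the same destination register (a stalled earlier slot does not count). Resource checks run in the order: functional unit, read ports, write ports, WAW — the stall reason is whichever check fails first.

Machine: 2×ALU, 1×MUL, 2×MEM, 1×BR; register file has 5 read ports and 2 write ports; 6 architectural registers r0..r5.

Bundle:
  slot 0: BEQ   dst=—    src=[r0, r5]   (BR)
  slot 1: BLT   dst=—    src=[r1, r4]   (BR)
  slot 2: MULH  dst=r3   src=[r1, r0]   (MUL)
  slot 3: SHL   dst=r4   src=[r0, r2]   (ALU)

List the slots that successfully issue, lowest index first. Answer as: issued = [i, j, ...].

issued = [0, 2]

#0 BR src=r0,r5 dispatched  <A:2 Mu:1 Ld:2 B:0 rd:3 wr:2>
#1 BR src=r1,r4 held:FU  <A:2 Mu:1 Ld:2 B:0 rd:3 wr:2>
#2 MUL src=r1,r0 dispatched  <A:2 Mu:0 Ld:2 B:0 rd:1 wr:1>
#3 ALU src=r0,r2 held:RD_PORT  <A:2 Mu:0 Ld:2 B:0 rd:1 wr:1>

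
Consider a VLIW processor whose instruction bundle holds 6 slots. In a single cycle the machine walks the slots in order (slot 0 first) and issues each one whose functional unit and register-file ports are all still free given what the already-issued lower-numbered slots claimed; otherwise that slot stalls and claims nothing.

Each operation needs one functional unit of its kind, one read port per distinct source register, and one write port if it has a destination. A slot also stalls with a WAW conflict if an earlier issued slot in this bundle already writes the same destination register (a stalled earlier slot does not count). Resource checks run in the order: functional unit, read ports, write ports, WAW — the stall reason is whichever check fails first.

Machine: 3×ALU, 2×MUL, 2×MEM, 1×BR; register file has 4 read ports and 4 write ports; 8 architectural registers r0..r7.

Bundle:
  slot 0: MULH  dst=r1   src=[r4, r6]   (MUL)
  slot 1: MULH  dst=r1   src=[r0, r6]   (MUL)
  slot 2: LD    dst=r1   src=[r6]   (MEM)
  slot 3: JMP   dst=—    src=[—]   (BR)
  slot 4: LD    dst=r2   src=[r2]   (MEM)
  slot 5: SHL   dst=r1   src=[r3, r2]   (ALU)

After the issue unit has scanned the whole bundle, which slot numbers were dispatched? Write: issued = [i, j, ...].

issued = [0, 3, 4]

slot 0 (MUL): ISSUE — free A3,Mu1,Ld2,B1 rp2 wp3
slot 1 (MUL): stall WAW — free A3,Mu1,Ld2,B1 rp2 wp3
slot 2 (MEM): stall WAW — free A3,Mu1,Ld2,B1 rp2 wp3
slot 3 (BR): ISSUE — free A3,Mu1,Ld2,B0 rp2 wp3
slot 4 (MEM): ISSUE — free A3,Mu1,Ld1,B0 rp1 wp2
slot 5 (ALU): stall RD_PORT — free A3,Mu1,Ld1,B0 rp1 wp2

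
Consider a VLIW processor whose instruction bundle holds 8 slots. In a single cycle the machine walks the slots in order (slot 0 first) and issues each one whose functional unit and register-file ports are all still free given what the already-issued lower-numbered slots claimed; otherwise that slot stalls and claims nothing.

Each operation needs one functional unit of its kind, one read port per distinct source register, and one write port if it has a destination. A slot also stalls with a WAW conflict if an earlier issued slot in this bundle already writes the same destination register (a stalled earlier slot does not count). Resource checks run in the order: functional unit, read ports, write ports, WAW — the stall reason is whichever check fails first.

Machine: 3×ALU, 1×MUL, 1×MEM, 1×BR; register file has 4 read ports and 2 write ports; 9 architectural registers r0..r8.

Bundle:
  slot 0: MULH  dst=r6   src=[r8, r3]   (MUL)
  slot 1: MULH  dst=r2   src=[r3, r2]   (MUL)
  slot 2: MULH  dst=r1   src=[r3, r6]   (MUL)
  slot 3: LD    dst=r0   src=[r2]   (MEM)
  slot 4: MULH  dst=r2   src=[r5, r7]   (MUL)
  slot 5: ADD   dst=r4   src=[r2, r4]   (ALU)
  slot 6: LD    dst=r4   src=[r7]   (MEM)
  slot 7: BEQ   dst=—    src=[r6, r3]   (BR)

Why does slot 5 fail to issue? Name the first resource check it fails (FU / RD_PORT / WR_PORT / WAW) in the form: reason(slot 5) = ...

reason(slot 5) = RD_PORT

slot 0 (MUL): ISSUE — free A3,Mu0,Ld1,B1 rp2 wp1
slot 1 (MUL): stall FU — free A3,Mu0,Ld1,B1 rp2 wp1
slot 2 (MUL): stall FU — free A3,Mu0,Ld1,B1 rp2 wp1
slot 3 (MEM): ISSUE — free A3,Mu0,Ld0,B1 rp1 wp0
slot 4 (MUL): stall FU — free A3,Mu0,Ld0,B1 rp1 wp0
slot 5 (ALU): stall RD_PORT — free A3,Mu0,Ld0,B1 rp1 wp0
slot 6 (MEM): stall FU — free A3,Mu0,Ld0,B1 rp1 wp0
slot 7 (BR): stall RD_PORT — free A3,Mu0,Ld0,B1 rp1 wp0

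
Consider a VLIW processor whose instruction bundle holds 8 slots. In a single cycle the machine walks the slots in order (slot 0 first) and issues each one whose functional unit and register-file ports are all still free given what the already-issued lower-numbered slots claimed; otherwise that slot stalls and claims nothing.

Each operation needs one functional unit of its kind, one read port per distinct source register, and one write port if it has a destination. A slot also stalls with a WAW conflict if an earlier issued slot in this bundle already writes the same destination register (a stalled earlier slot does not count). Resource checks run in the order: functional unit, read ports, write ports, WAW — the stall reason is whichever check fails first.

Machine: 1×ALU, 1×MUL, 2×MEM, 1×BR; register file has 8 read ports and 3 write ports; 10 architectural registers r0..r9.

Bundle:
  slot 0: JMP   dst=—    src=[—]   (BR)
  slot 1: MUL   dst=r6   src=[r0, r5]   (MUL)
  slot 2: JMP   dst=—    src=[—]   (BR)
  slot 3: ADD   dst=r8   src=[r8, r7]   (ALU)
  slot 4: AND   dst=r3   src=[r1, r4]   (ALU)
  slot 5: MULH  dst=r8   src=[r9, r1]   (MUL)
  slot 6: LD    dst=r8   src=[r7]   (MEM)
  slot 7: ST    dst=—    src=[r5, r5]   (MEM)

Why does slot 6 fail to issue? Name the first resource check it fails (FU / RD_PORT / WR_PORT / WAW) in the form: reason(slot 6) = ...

reason(slot 6) = WAW

[0] BR needs rd=0 wr=0: ok; after: ALU=1 MUL=1 MEM=2 BR=0, R=8, W=3
[1] MUL needs rd=2 wr=1: ok; after: ALU=1 MUL=0 MEM=2 BR=0, R=6, W=2
[2] BR needs rd=0 wr=0: FU; after: ALU=1 MUL=0 MEM=2 BR=0, R=6, W=2
[3] ALU needs rd=2 wr=1: ok; after: ALU=0 MUL=0 MEM=2 BR=0, R=4, W=1
[4] ALU needs rd=2 wr=1: FU; after: ALU=0 MUL=0 MEM=2 BR=0, R=4, W=1
[5] MUL needs rd=2 wr=1: FU; after: ALU=0 MUL=0 MEM=2 BR=0, R=4, W=1
[6] MEM needs rd=1 wr=1: WAW; after: ALU=0 MUL=0 MEM=2 BR=0, R=4, W=1
[7] MEM needs rd=1 wr=0: ok; after: ALU=0 MUL=0 MEM=1 BR=0, R=3, W=1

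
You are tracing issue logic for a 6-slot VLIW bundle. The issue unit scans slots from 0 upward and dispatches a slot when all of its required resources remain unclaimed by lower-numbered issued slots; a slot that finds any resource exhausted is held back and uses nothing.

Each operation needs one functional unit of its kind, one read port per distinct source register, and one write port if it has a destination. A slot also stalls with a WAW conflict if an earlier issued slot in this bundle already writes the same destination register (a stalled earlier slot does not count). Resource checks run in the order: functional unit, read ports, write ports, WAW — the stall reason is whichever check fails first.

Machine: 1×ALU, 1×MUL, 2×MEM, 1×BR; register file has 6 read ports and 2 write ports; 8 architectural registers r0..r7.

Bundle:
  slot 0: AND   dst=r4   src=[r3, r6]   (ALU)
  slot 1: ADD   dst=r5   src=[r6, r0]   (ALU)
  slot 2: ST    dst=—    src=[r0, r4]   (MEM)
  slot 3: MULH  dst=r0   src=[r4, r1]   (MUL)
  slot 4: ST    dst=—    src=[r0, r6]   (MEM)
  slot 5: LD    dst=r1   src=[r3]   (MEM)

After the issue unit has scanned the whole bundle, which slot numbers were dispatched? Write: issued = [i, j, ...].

issued = [0, 2, 3]

  0. ALU→r4 ⇒ go  {0A/1Mu/2Ld/1B | 4r 1w}
  1. ALU→r5 ⇒ no(FU)  {0A/1Mu/2Ld/1B | 4r 1w}
  2. MEM ⇒ go  {0A/1Mu/1Ld/1B | 2r 1w}
  3. MUL→r0 ⇒ go  {0A/0Mu/1Ld/1B | 0r 0w}
  4. MEM ⇒ no(RD_PORT)  {0A/0Mu/1Ld/1B | 0r 0w}
  5. MEM→r1 ⇒ no(RD_PORT)  {0A/0Mu/1Ld/1B | 0r 0w}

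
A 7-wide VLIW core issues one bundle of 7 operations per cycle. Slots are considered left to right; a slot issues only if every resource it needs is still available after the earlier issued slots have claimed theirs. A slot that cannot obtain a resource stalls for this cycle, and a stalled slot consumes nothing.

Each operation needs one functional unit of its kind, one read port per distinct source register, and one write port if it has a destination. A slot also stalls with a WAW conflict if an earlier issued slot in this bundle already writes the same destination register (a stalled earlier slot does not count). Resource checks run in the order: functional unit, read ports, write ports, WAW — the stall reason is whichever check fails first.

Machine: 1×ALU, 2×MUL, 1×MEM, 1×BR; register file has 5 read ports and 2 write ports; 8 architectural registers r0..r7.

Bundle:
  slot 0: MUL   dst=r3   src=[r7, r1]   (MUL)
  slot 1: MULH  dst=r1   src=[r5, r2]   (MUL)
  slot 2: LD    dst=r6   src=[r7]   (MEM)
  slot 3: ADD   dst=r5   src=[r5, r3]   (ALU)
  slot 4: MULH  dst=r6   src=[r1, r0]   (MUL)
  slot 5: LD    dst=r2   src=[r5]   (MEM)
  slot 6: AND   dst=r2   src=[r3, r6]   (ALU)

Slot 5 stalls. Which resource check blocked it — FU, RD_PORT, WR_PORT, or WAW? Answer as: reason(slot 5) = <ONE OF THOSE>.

[0] MUL needs rd=2 wr=1: ok; after: ALU=1 MUL=1 MEM=1 BR=1, R=3, W=1
[1] MUL needs rd=2 wr=1: ok; after: ALU=1 MUL=0 MEM=1 BR=1, R=1, W=0
[2] MEM needs rd=1 wr=1: WR_PORT; after: ALU=1 MUL=0 MEM=1 BR=1, R=1, W=0
[3] ALU needs rd=2 wr=1: RD_PORT; after: ALU=1 MUL=0 MEM=1 BR=1, R=1, W=0
[4] MUL needs rd=2 wr=1: FU; after: ALU=1 MUL=0 MEM=1 BR=1, R=1, W=0
[5] MEM needs rd=1 wr=1: WR_PORT; after: ALU=1 MUL=0 MEM=1 BR=1, R=1, W=0
[6] ALU needs rd=2 wr=1: RD_PORT; after: ALU=1 MUL=0 MEM=1 BR=1, R=1, W=0

reason(slot 5) = WR_PORT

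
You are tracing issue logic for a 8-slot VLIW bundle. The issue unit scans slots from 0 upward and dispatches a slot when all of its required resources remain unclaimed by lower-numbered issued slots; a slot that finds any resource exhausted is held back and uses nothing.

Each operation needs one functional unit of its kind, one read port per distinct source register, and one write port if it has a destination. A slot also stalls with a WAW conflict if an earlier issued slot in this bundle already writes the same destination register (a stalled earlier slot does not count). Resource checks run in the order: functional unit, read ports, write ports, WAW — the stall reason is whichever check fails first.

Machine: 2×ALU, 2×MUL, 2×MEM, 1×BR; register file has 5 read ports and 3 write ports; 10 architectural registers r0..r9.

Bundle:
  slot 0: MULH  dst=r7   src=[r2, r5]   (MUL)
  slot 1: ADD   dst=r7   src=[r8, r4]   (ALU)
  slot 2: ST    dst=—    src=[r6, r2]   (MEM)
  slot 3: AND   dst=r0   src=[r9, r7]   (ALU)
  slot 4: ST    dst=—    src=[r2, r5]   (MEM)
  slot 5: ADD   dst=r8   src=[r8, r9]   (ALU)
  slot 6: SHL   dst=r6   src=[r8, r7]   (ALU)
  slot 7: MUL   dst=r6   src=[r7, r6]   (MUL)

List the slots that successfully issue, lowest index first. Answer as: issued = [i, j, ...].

slot 0 (MUL): ISSUE — free A2,Mu1,Ld2,B1 rp3 wp2
slot 1 (ALU): stall WAW — free A2,Mu1,Ld2,B1 rp3 wp2
slot 2 (MEM): ISSUE — free A2,Mu1,Ld1,B1 rp1 wp2
slot 3 (ALU): stall RD_PORT — free A2,Mu1,Ld1,B1 rp1 wp2
slot 4 (MEM): stall RD_PORT — free A2,Mu1,Ld1,B1 rp1 wp2
slot 5 (ALU): stall RD_PORT — free A2,Mu1,Ld1,B1 rp1 wp2
slot 6 (ALU): stall RD_PORT — free A2,Mu1,Ld1,B1 rp1 wp2
slot 7 (MUL): stall RD_PORT — free A2,Mu1,Ld1,B1 rp1 wp2

issued = [0, 2]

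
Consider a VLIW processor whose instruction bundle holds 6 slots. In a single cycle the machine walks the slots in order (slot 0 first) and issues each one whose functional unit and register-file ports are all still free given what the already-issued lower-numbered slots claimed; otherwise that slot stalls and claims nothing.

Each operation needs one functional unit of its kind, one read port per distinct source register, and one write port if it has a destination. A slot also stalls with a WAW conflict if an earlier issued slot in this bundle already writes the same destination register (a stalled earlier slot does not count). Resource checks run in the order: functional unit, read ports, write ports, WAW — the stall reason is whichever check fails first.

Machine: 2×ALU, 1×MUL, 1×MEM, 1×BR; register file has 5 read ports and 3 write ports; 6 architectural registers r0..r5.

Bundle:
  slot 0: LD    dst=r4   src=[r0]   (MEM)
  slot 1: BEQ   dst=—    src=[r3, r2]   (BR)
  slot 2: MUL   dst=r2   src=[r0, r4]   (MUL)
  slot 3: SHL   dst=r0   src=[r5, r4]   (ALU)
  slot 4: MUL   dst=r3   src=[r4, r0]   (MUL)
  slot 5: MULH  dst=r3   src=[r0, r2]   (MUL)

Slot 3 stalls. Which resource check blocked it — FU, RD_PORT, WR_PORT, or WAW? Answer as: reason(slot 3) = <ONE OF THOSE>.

#0 MEM src=r0 dispatched  <A:2 Mu:1 Ld:0 B:1 rd:4 wr:2>
#1 BR src=r3,r2 dispatched  <A:2 Mu:1 Ld:0 B:0 rd:2 wr:2>
#2 MUL src=r0,r4 dispatched  <A:2 Mu:0 Ld:0 B:0 rd:0 wr:1>
#3 ALU src=r5,r4 held:RD_PORT  <A:2 Mu:0 Ld:0 B:0 rd:0 wr:1>
#4 MUL src=r4,r0 held:FU  <A:2 Mu:0 Ld:0 B:0 rd:0 wr:1>
#5 MUL src=r0,r2 held:FU  <A:2 Mu:0 Ld:0 B:0 rd:0 wr:1>

reason(slot 3) = RD_PORT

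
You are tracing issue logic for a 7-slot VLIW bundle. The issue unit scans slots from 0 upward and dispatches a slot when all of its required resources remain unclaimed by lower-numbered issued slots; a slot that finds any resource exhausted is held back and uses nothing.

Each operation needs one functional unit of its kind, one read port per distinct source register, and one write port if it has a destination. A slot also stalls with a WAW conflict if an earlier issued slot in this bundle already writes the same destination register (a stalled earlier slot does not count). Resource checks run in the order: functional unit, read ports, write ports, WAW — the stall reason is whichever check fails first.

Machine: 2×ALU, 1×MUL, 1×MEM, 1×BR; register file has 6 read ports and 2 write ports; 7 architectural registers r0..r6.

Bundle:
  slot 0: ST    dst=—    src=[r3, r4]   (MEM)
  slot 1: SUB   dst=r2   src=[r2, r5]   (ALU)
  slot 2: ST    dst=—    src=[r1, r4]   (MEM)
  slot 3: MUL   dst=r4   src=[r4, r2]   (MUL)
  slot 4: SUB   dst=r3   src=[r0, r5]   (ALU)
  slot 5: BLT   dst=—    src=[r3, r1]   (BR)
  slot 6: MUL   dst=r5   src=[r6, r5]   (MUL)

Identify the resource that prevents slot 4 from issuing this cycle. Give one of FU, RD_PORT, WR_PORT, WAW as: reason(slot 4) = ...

reason(slot 4) = RD_PORT

#0 MEM src=r3,r4 dispatched  <A:2 Mu:1 Ld:0 B:1 rd:4 wr:2>
#1 ALU src=r2,r5 dispatched  <A:1 Mu:1 Ld:0 B:1 rd:2 wr:1>
#2 MEM src=r1,r4 held:FU  <A:1 Mu:1 Ld:0 B:1 rd:2 wr:1>
#3 MUL src=r4,r2 dispatched  <A:1 Mu:0 Ld:0 B:1 rd:0 wr:0>
#4 ALU src=r0,r5 held:RD_PORT  <A:1 Mu:0 Ld:0 B:1 rd:0 wr:0>
#5 BR src=r3,r1 held:RD_PORT  <A:1 Mu:0 Ld:0 B:1 rd:0 wr:0>
#6 MUL src=r6,r5 held:FU  <A:1 Mu:0 Ld:0 B:1 rd:0 wr:0>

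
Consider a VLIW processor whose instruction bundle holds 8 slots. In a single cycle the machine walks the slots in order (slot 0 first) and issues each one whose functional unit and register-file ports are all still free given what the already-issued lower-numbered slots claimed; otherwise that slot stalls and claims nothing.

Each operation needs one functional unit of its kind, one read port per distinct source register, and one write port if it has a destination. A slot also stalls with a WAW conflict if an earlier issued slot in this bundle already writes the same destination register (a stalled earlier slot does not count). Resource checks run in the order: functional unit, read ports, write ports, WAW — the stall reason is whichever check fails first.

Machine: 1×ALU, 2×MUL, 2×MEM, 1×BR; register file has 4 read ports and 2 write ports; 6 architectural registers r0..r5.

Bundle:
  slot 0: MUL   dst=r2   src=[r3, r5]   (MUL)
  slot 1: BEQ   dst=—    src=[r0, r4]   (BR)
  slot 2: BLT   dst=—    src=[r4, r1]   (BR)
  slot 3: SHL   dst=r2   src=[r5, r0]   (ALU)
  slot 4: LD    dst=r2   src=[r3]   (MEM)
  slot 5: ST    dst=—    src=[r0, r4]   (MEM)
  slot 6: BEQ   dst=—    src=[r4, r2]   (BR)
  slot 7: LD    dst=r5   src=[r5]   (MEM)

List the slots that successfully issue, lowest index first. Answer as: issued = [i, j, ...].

(0) want 1×MUL +2rd +1wr — yes → AL1|MU1|ME2|BR1|rd2|wr1
(1) want 1×BR +2rd +0wr — yes → AL1|MU1|ME2|BR0|rd0|wr1
(2) want 1×BR +2rd +0wr — FU → AL1|MU1|ME2|BR0|rd0|wr1
(3) want 1×ALU +2rd +1wr — RD_PORT → AL1|MU1|ME2|BR0|rd0|wr1
(4) want 1×MEM +1rd +1wr — RD_PORT → AL1|MU1|ME2|BR0|rd0|wr1
(5) want 1×MEM +2rd +0wr — RD_PORT → AL1|MU1|ME2|BR0|rd0|wr1
(6) want 1×BR +2rd +0wr — FU → AL1|MU1|ME2|BR0|rd0|wr1
(7) want 1×MEM +1rd +1wr — RD_PORT → AL1|MU1|ME2|BR0|rd0|wr1

issued = [0, 1]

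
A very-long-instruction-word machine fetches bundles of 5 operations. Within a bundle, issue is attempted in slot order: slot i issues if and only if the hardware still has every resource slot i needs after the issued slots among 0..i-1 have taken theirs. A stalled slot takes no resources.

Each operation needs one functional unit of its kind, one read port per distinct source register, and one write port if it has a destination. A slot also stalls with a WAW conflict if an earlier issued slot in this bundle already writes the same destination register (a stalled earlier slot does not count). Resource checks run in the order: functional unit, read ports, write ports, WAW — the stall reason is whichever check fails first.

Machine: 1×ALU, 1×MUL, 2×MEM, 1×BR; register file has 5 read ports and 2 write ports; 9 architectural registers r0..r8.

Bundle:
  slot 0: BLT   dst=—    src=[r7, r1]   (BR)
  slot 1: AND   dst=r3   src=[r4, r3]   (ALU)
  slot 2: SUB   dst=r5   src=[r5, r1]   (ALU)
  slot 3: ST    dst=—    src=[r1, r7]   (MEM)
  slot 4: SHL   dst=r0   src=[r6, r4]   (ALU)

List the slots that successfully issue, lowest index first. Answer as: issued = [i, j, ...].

(0) want 1×BR +2rd +0wr — yes → AL1|MU1|ME2|BR0|rd3|wr2
(1) want 1×ALU +2rd +1wr — yes → AL0|MU1|ME2|BR0|rd1|wr1
(2) want 1×ALU +2rd +1wr — FU → AL0|MU1|ME2|BR0|rd1|wr1
(3) want 1×MEM +2rd +0wr — RD_PORT → AL0|MU1|ME2|BR0|rd1|wr1
(4) want 1×ALU +2rd +1wr — FU → AL0|MU1|ME2|BR0|rd1|wr1

issued = [0, 1]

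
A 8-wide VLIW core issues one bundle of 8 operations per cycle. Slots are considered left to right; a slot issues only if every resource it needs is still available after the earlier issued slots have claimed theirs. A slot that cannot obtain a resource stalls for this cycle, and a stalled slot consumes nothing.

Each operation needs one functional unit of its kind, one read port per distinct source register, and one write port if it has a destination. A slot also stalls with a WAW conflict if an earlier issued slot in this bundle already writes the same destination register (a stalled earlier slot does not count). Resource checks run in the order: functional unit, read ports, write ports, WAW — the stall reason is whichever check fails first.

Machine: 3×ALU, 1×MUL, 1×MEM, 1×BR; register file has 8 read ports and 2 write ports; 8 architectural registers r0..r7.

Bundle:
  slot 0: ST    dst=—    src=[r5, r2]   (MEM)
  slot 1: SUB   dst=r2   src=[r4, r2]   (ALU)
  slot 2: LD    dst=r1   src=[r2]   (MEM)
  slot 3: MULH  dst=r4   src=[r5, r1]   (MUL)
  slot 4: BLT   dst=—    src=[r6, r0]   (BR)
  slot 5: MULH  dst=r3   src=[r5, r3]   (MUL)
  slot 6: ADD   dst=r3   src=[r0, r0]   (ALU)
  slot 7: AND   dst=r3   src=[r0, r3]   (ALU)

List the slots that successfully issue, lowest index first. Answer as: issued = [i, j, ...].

issued = [0, 1, 3, 4]

(0) want 1×MEM +2rd +0wr — yes → AL3|MU1|ME0|BR1|rd6|wr2
(1) want 1×ALU +2rd +1wr — yes → AL2|MU1|ME0|BR1|rd4|wr1
(2) want 1×MEM +1rd +1wr — FU → AL2|MU1|ME0|BR1|rd4|wr1
(3) want 1×MUL +2rd +1wr — yes → AL2|MU0|ME0|BR1|rd2|wr0
(4) want 1×BR +2rd +0wr — yes → AL2|MU0|ME0|BR0|rd0|wr0
(5) want 1×MUL +2rd +1wr — FU → AL2|MU0|ME0|BR0|rd0|wr0
(6) want 1×ALU +1rd +1wr — RD_PORT → AL2|MU0|ME0|BR0|rd0|wr0
(7) want 1×ALU +2rd +1wr — RD_PORT → AL2|MU0|ME0|BR0|rd0|wr0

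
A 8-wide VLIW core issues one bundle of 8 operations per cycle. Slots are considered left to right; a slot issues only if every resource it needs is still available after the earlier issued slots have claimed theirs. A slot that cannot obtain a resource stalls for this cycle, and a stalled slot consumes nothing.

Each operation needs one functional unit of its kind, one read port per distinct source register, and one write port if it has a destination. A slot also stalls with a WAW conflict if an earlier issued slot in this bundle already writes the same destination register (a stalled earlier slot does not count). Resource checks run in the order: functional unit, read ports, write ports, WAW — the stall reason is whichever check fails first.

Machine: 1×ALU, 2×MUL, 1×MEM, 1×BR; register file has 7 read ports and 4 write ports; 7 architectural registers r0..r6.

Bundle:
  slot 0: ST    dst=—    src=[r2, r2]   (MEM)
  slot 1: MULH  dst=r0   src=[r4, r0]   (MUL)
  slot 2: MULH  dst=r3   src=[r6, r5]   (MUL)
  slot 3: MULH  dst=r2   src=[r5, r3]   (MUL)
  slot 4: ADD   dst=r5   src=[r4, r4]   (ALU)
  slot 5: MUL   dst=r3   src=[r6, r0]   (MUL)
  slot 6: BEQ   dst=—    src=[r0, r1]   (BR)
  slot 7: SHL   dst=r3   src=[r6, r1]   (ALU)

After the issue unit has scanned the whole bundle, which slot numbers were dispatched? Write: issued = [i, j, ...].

slot 0 (MEM): ISSUE — free A1,Mu2,Ld0,B1 rp6 wp4
slot 1 (MUL): ISSUE — free A1,Mu1,Ld0,B1 rp4 wp3
slot 2 (MUL): ISSUE — free A1,Mu0,Ld0,B1 rp2 wp2
slot 3 (MUL): stall FU — free A1,Mu0,Ld0,B1 rp2 wp2
slot 4 (ALU): ISSUE — free A0,Mu0,Ld0,B1 rp1 wp1
slot 5 (MUL): stall FU — free A0,Mu0,Ld0,B1 rp1 wp1
slot 6 (BR): stall RD_PORT — free A0,Mu0,Ld0,B1 rp1 wp1
slot 7 (ALU): stall FU — free A0,Mu0,Ld0,B1 rp1 wp1

issued = [0, 1, 2, 4]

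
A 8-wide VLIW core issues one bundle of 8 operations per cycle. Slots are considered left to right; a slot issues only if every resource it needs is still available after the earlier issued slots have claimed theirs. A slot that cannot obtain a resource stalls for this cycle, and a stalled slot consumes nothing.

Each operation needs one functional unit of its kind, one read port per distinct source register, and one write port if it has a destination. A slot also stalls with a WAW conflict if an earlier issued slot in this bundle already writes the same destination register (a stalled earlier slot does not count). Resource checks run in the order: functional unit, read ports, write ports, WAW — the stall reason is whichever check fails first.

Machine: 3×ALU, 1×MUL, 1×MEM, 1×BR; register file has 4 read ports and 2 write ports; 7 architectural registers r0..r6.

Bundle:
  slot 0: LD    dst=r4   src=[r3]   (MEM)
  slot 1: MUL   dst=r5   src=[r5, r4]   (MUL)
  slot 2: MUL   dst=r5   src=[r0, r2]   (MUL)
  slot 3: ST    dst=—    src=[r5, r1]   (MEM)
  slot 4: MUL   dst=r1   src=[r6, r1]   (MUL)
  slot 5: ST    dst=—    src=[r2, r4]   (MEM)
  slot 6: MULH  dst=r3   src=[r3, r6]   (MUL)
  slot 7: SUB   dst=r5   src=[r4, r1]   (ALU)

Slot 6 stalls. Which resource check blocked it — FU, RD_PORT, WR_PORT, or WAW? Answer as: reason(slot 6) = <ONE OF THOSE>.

reason(slot 6) = FU

(0) want 1×MEM +1rd +1wr — yes → AL3|MU1|ME0|BR1|rd3|wr1
(1) want 1×MUL +2rd +1wr — yes → AL3|MU0|ME0|BR1|rd1|wr0
(2) want 1×MUL +2rd +1wr — FU → AL3|MU0|ME0|BR1|rd1|wr0
(3) want 1×MEM +2rd +0wr — FU → AL3|MU0|ME0|BR1|rd1|wr0
(4) want 1×MUL +2rd +1wr — FU → AL3|MU0|ME0|BR1|rd1|wr0
(5) want 1×MEM +2rd +0wr — FU → AL3|MU0|ME0|BR1|rd1|wr0
(6) want 1×MUL +2rd +1wr — FU → AL3|MU0|ME0|BR1|rd1|wr0
(7) want 1×ALU +2rd +1wr — RD_PORT → AL3|MU0|ME0|BR1|rd1|wr0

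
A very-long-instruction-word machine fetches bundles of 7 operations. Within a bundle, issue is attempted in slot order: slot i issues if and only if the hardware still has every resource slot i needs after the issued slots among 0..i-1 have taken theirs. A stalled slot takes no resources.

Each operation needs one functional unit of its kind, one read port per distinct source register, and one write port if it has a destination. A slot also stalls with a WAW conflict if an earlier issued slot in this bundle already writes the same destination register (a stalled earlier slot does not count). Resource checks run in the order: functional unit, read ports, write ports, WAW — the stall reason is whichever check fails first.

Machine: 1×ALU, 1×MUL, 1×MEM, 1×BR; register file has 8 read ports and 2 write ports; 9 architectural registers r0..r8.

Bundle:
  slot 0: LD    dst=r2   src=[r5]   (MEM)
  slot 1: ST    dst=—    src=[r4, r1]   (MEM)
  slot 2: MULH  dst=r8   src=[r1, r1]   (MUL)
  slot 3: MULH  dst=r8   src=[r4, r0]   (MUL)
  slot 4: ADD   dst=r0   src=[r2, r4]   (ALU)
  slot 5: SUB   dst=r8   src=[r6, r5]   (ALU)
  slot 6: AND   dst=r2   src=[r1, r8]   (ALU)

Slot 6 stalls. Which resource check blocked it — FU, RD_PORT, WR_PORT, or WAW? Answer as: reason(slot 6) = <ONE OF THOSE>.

reason(slot 6) = WR_PORT

[0] MEM needs rd=1 wr=1: ok; after: ALU=1 MUL=1 MEM=0 BR=1, R=7, W=1
[1] MEM needs rd=2 wr=0: FU; after: ALU=1 MUL=1 MEM=0 BR=1, R=7, W=1
[2] MUL needs rd=1 wr=1: ok; after: ALU=1 MUL=0 MEM=0 BR=1, R=6, W=0
[3] MUL needs rd=2 wr=1: FU; after: ALU=1 MUL=0 MEM=0 BR=1, R=6, W=0
[4] ALU needs rd=2 wr=1: WR_PORT; after: ALU=1 MUL=0 MEM=0 BR=1, R=6, W=0
[5] ALU needs rd=2 wr=1: WR_PORT; after: ALU=1 MUL=0 MEM=0 BR=1, R=6, W=0
[6] ALU needs rd=2 wr=1: WR_PORT; after: ALU=1 MUL=0 MEM=0 BR=1, R=6, W=0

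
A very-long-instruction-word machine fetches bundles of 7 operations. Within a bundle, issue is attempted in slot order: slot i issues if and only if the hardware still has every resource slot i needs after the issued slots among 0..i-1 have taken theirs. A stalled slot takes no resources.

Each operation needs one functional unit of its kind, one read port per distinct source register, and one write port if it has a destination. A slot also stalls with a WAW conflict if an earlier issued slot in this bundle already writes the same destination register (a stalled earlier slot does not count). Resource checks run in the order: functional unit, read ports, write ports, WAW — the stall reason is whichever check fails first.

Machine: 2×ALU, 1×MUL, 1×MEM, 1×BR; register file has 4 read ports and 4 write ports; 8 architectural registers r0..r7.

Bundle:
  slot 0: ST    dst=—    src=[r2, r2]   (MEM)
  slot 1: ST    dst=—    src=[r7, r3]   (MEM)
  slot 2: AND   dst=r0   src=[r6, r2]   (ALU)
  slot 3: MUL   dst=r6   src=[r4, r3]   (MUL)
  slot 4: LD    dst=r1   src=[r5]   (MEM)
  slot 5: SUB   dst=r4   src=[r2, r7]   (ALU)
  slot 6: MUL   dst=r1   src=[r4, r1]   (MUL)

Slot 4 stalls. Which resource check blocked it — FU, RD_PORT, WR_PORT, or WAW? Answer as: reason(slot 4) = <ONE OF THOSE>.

slot 0 (MEM): ISSUE — free A2,Mu1,Ld0,B1 rp3 wp4
slot 1 (MEM): stall FU — free A2,Mu1,Ld0,B1 rp3 wp4
slot 2 (ALU): ISSUE — free A1,Mu1,Ld0,B1 rp1 wp3
slot 3 (MUL): stall RD_PORT — free A1,Mu1,Ld0,B1 rp1 wp3
slot 4 (MEM): stall FU — free A1,Mu1,Ld0,B1 rp1 wp3
slot 5 (ALU): stall RD_PORT — free A1,Mu1,Ld0,B1 rp1 wp3
slot 6 (MUL): stall RD_PORT — free A1,Mu1,Ld0,B1 rp1 wp3

reason(slot 4) = FU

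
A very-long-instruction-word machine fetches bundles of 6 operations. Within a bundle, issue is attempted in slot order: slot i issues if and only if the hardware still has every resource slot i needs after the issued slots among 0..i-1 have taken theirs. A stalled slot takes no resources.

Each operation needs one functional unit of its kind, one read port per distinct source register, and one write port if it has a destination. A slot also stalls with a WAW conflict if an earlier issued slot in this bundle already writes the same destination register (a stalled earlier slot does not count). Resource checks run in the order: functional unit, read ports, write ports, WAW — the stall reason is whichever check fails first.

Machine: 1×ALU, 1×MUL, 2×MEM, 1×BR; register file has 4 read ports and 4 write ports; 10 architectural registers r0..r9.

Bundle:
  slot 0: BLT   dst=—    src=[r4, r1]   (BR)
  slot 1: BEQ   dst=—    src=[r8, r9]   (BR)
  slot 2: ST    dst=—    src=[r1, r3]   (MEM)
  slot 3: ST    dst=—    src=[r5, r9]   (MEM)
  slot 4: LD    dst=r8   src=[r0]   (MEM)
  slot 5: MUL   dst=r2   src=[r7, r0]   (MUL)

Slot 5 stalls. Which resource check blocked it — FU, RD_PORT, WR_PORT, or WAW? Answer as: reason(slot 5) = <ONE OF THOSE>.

slot 0 (BR): ISSUE — free A1,Mu1,Ld2,B0 rp2 wp4
slot 1 (BR): stall FU — free A1,Mu1,Ld2,B0 rp2 wp4
slot 2 (MEM): ISSUE — free A1,Mu1,Ld1,B0 rp0 wp4
slot 3 (MEM): stall RD_PORT — free A1,Mu1,Ld1,B0 rp0 wp4
slot 4 (MEM): stall RD_PORT — free A1,Mu1,Ld1,B0 rp0 wp4
slot 5 (MUL): stall RD_PORT — free A1,Mu1,Ld1,B0 rp0 wp4

reason(slot 5) = RD_PORT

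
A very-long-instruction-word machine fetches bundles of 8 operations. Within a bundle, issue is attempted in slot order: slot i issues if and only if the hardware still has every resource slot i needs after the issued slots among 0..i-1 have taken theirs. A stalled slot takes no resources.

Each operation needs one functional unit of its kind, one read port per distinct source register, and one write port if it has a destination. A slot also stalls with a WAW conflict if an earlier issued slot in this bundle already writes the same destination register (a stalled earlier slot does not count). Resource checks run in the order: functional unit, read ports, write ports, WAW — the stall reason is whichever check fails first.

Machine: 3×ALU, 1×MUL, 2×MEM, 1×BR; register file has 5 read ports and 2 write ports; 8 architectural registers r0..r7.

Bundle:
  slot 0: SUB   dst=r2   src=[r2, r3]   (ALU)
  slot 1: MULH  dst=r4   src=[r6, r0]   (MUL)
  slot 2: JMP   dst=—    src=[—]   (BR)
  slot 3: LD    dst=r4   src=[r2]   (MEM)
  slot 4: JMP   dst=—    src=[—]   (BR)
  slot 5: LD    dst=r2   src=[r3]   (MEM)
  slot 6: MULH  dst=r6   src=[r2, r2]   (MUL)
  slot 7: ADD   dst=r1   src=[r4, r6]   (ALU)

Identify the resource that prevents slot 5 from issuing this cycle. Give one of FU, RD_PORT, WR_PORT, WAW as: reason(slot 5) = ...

[0] ALU needs rd=2 wr=1: ok; after: ALU=2 MUL=1 MEM=2 BR=1, R=3, W=1
[1] MUL needs rd=2 wr=1: ok; after: ALU=2 MUL=0 MEM=2 BR=1, R=1, W=0
[2] BR needs rd=0 wr=0: ok; after: ALU=2 MUL=0 MEM=2 BR=0, R=1, W=0
[3] MEM needs rd=1 wr=1: WR_PORT; after: ALU=2 MUL=0 MEM=2 BR=0, R=1, W=0
[4] BR needs rd=0 wr=0: FU; after: ALU=2 MUL=0 MEM=2 BR=0, R=1, W=0
[5] MEM needs rd=1 wr=1: WR_PORT; after: ALU=2 MUL=0 MEM=2 BR=0, R=1, W=0
[6] MUL needs rd=1 wr=1: FU; after: ALU=2 MUL=0 MEM=2 BR=0, R=1, W=0
[7] ALU needs rd=2 wr=1: RD_PORT; after: ALU=2 MUL=0 MEM=2 BR=0, R=1, W=0

reason(slot 5) = WR_PORT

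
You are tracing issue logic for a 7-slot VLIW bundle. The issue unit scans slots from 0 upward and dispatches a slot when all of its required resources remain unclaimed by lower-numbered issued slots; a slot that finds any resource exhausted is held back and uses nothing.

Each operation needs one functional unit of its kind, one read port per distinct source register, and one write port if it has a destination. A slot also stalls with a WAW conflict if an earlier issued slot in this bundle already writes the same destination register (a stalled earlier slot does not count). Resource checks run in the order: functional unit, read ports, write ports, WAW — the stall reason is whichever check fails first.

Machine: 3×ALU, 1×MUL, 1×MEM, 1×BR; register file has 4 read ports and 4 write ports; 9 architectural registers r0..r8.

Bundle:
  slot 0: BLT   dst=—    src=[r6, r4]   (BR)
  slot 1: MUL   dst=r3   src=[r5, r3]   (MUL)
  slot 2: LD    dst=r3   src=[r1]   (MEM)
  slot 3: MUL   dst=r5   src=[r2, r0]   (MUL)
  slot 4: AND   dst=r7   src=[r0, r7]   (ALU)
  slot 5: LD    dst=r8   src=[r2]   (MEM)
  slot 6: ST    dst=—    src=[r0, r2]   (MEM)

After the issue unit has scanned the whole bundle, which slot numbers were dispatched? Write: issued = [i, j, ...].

issued = [0, 1]

[0] BR needs rd=2 wr=0: ok; after: ALU=3 MUL=1 MEM=1 BR=0, R=2, W=4
[1] MUL needs rd=2 wr=1: ok; after: ALU=3 MUL=0 MEM=1 BR=0, R=0, W=3
[2] MEM needs rd=1 wr=1: RD_PORT; after: ALU=3 MUL=0 MEM=1 BR=0, R=0, W=3
[3] MUL needs rd=2 wr=1: FU; after: ALU=3 MUL=0 MEM=1 BR=0, R=0, W=3
[4] ALU needs rd=2 wr=1: RD_PORT; after: ALU=3 MUL=0 MEM=1 BR=0, R=0, W=3
[5] MEM needs rd=1 wr=1: RD_PORT; after: ALU=3 MUL=0 MEM=1 BR=0, R=0, W=3
[6] MEM needs rd=2 wr=0: RD_PORT; after: ALU=3 MUL=0 MEM=1 BR=0, R=0, W=3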